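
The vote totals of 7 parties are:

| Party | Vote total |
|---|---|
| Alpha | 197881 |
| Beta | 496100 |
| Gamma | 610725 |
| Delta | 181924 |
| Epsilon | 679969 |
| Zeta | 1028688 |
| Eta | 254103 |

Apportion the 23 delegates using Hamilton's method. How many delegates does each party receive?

Total 3449390; standard divisor 3449390/23 ≈ 149973.478.
Standard quotas: Alpha 1.3194, Beta 3.3079, Gamma 4.0722, Delta 1.2130, Epsilon 4.5339, Zeta 6.8591, Eta 1.6943.
Lower quotas: Alpha 1, Beta 3, Gamma 4, Delta 1, Epsilon 4, Zeta 6, Eta 1 (sum 20, leaving 3 seats).
Remainders in descending order: Zeta 0.8591, Eta 0.6943, Epsilon 0.5339, Alpha 0.3194, Beta 0.3079, Delta 0.2130, Gamma 0.0722.
Largest remainders: Zeta, Eta, Epsilon receive the extra seats.

Alpha=1; Beta=3; Gamma=4; Delta=1; Epsilon=5; Zeta=7; Eta=2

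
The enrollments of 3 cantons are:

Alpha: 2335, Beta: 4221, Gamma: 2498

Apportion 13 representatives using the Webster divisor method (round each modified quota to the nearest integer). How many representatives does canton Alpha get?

3

Standard divisor 9054/13 ≈ 696.462; standard quotas: Alpha 3.353, Beta 6.061, Gamma 3.587.
Rounding to the nearest integer gives Alpha 3, Beta 6, Gamma 4 — total 13, matching the house size, so no adjustment is needed.
Alpha receives 3.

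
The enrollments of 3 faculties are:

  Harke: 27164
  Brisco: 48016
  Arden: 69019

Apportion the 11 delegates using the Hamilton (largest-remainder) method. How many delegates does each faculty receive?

Harke 2; Brisco 4; Arden 5

Total 144199; standard divisor 144199/11 = 13109.
Standard quotas: Harke 2.0722, Brisco 3.6628, Arden 5.2650.
Lower quotas: Harke 2, Brisco 3, Arden 5 (sum 10, leaving 1 seat).
Remainders in descending order: Brisco 0.6628, Arden 0.2650, Harke 0.0722.
Largest remainder: Brisco receives the extra seat.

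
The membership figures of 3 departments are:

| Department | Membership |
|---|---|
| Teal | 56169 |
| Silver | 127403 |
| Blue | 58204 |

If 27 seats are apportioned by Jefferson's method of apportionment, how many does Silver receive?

Standard divisor 241776/27 ≈ 8954.667; standard quotas: Teal 6.273, Silver 14.228, Blue 6.500.
Rounding down gives 6, 14, 6 = 26 seats, so the divisor must be adjusted.
With modified divisor 8400: modified quotas Teal 6.687, Silver 15.167, Blue 6.929.
Rounding down: Teal 6, Silver 15, Blue 6 (total 27).
Silver receives 15.

15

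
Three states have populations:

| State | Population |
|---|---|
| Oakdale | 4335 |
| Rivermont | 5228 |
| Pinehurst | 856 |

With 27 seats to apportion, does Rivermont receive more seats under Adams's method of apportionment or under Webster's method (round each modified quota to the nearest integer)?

Webster

Adams: Oakdale 11, Rivermont 13, Pinehurst 3.
Webster: Oakdale 11, Rivermont 14, Pinehurst 2.
Rivermont gets 13 under Adams and 14 under Webster.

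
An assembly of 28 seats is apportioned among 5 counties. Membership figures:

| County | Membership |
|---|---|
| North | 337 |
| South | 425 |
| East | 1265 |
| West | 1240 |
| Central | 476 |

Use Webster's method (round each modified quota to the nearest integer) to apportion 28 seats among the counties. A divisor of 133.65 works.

With modified divisor 133.65: modified quotas North 2.522, South 3.180, East 9.465, West 9.278, Central 3.562.
Rounding to the nearest integer: North 3, South 3, East 9, West 9, Central 4 (total 28).

North 3, South 3, East 9, West 9, Central 4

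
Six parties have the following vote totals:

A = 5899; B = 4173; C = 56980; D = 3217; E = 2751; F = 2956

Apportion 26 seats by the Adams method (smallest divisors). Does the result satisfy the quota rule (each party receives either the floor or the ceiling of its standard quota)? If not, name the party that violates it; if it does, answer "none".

C

Standard quotas: A 2.019, B 1.428, C 19.499, D 1.101, E 0.941, F 1.012.
Adams allocation: A 2, B 2, C 18, D 2, E 1, F 1.
C has quota 19.499 (lower 19, upper 20) but receives 18 — outside the quota interval.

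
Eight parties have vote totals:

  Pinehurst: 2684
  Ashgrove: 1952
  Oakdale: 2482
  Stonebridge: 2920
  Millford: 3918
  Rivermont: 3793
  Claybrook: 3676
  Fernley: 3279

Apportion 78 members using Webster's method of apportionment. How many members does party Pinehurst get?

Standard divisor 24704/78 ≈ 316.718; standard quotas: Pinehurst 8.474, Ashgrove 6.163, Oakdale 7.837, Stonebridge 9.220, Millford 12.371, Rivermont 11.976, Claybrook 11.607, Fernley 10.353.
Rounding to the nearest integer gives 8, 6, 8, 9, 12, 12, 12, 10 = 77 seats, so the divisor must be adjusted.
With modified divisor 315: modified quotas Pinehurst 8.521, Ashgrove 6.197, Oakdale 7.879, Stonebridge 9.270, Millford 12.438, Rivermont 12.041, Claybrook 11.670, Fernley 10.410.
Rounding to the nearest integer: Pinehurst 9, Ashgrove 6, Oakdale 8, Stonebridge 9, Millford 12, Rivermont 12, Claybrook 12, Fernley 10 (total 78).
Pinehurst receives 9.

9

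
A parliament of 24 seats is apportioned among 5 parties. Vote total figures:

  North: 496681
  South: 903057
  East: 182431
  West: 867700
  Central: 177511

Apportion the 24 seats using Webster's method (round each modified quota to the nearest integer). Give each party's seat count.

North 4, South 8, East 2, West 8, Central 2

Standard divisor 2627380/24 ≈ 109474.167; standard quotas: North 4.537, South 8.249, East 1.666, West 7.926, Central 1.621.
Rounding to the nearest integer gives 5, 8, 2, 8, 2 = 25 seats, so the divisor must be adjusted.
With modified divisor 113000: modified quotas North 4.395, South 7.992, East 1.614, West 7.679, Central 1.571.
Rounding to the nearest integer: North 4, South 8, East 2, West 8, Central 2 (total 24).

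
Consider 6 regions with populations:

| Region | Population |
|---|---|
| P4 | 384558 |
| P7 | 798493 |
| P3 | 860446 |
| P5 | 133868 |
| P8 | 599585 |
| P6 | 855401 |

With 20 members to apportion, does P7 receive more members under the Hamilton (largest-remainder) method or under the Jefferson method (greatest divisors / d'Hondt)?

Jefferson

Hamilton: P4 2, P7 4, P3 5, P5 1, P8 3, P6 5.
Jefferson: P4 2, P7 5, P3 5, P5 0, P8 3, P6 5.
P7 gets 4 under Hamilton and 5 under Jefferson.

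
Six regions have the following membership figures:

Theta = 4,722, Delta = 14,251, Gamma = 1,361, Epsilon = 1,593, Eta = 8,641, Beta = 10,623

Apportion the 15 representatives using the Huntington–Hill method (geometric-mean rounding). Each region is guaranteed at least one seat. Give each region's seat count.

Theta=2; Delta=5; Gamma=1; Epsilon=1; Eta=3; Beta=3

With divisor 3127: modified quotas Theta 1.510, Delta 4.557, Gamma 0.435, Epsilon 0.509, Eta 2.763, Beta 3.397.
Geometric-mean thresholds: Theta √(1·2)=1.414, Delta √(4·5)=4.472, Gamma (min 1), Epsilon (min 1), Eta √(2·3)=2.449, Beta √(3·4)=3.464.
Each quota rounded against its threshold gives Theta 2, Delta 5, Gamma 1, Epsilon 1, Eta 3, Beta 3 (total 15).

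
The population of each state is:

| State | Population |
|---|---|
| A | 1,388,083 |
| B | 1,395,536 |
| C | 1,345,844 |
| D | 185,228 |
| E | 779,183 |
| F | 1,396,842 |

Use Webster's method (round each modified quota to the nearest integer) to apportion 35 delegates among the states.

A=7; B=8; C=7; D=1; E=4; F=8

Standard divisor 6490716/35 ≈ 185449.029; standard quotas: A 7.485, B 7.525, C 7.257, D 0.999, E 4.202, F 7.532.
Rounding to the nearest integer gives A 7, B 8, C 7, D 1, E 4, F 8 — total 35, matching the house size, so no adjustment is needed.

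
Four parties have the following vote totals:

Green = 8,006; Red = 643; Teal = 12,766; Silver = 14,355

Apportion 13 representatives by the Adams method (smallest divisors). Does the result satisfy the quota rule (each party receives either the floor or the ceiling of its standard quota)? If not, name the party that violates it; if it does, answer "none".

Standard quotas: Green 2.910, Red 0.234, Teal 4.640, Silver 5.217.
Adams allocation: Green 3, Red 1, Teal 4, Silver 5.
Every allocation lies between the lower and upper quota.

none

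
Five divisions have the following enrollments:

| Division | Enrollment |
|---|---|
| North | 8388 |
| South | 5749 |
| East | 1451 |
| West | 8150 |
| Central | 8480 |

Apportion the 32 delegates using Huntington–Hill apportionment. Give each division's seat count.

North=8, South=6, East=2, West=8, Central=8

With divisor 1013: modified quotas North 8.280, South 5.675, East 1.432, West 8.045, Central 8.371.
Geometric-mean thresholds: North √(8·9)=8.485, South √(5·6)=5.477, East √(1·2)=1.414, West √(8·9)=8.485, Central √(8·9)=8.485.
Each quota rounded against its threshold gives North 8, South 6, East 2, West 8, Central 8 (total 32).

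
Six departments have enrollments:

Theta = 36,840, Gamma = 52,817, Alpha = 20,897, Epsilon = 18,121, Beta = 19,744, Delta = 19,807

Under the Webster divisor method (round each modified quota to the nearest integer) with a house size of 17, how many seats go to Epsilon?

Standard divisor 168226/17 ≈ 9895.647; standard quotas: Theta 3.723, Gamma 5.337, Alpha 2.112, Epsilon 1.831, Beta 1.995, Delta 2.002.
Rounding to the nearest integer gives Theta 4, Gamma 5, Alpha 2, Epsilon 2, Beta 2, Delta 2 — total 17, matching the house size, so no adjustment is needed.
Epsilon receives 2.

2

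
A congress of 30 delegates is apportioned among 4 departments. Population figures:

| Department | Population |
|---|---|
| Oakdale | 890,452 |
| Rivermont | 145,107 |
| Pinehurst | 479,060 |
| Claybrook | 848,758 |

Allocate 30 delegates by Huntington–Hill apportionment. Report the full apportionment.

With divisor 79215: modified quotas Oakdale 11.241, Rivermont 1.832, Pinehurst 6.048, Claybrook 10.715.
Geometric-mean thresholds: Oakdale √(11·12)=11.489, Rivermont √(1·2)=1.414, Pinehurst √(6·7)=6.481, Claybrook √(10·11)=10.488.
Each quota rounded against its threshold gives Oakdale 11, Rivermont 2, Pinehurst 6, Claybrook 11 (total 30).

Oakdale=11, Rivermont=2, Pinehurst=6, Claybrook=11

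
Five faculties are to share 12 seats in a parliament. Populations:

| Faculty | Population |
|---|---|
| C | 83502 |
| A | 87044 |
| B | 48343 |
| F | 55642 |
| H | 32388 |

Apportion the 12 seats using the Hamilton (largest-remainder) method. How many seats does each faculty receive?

The standard divisor is 306919/12 ≈ 25576.583.
Standard quotas: C 3.2648, A 3.4033, B 1.8901, F 2.1755, H 1.2663.
Lower quotas: C 3, A 3, B 1, F 2, H 1 (sum 10, leaving 2 seats).
Remainders in descending order: B 0.8901, A 0.4033, H 0.2663, C 0.2648, F 0.1755.
The surplus seats go to B, A.

C 3, A 4, B 2, F 2, H 1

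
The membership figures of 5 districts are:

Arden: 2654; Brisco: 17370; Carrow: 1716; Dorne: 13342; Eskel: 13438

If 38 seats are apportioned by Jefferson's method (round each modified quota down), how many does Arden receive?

Standard divisor 48520/38 ≈ 1276.842; standard quotas: Arden 2.079, Brisco 13.604, Carrow 1.344, Dorne 10.449, Eskel 10.524.
Rounding down gives 2, 13, 1, 10, 10 = 36 seats, so the divisor must be adjusted.
With modified divisor 1217: modified quotas Arden 2.181, Brisco 14.273, Carrow 1.410, Dorne 10.963, Eskel 11.042.
Rounding down: Arden 2, Brisco 14, Carrow 1, Dorne 10, Eskel 11 (total 38).
Arden receives 2.

2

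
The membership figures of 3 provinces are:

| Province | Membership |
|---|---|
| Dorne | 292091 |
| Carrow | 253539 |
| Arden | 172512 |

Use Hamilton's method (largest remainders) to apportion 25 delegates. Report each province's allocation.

Dorne=10, Carrow=9, Arden=6

The standard divisor is 718142/25 ≈ 28725.68.
Standard quotas: Dorne 10.1683, Carrow 8.8262, Arden 6.0055.
Lower quotas: Dorne 10, Carrow 8, Arden 6 (sum 24, leaving 1 seat).
Remainders in descending order: Carrow 0.8262, Dorne 0.1683, Arden 0.0055.
Largest remainder: Carrow receives the extra seat.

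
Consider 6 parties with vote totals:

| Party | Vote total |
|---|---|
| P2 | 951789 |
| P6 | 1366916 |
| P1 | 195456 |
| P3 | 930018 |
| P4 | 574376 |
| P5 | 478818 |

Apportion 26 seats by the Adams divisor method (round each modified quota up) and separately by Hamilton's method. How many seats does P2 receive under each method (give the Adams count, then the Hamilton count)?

Adams: P2 5, P6 8, P1 2, P3 5, P4 3, P5 3.
Hamilton: P2 6, P6 8, P1 1, P3 5, P4 3, P5 3.
P2 gets 5 under Adams and 6 under Hamilton.

5 and 6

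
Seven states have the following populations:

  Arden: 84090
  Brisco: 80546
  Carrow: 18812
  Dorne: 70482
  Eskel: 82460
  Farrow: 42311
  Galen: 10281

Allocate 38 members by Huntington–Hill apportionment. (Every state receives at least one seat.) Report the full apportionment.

Arden 8, Brisco 8, Carrow 2, Dorne 7, Eskel 8, Farrow 4, Galen 1

With divisor 10337: modified quotas Arden 8.135, Brisco 7.792, Carrow 1.820, Dorne 6.818, Eskel 7.977, Farrow 4.093, Galen 0.995.
Geometric-mean thresholds: Arden √(8·9)=8.485, Brisco √(7·8)=7.483, Carrow √(1·2)=1.414, Dorne √(6·7)=6.481, Eskel √(7·8)=7.483, Farrow √(4·5)=4.472, Galen (min 1).
Each quota rounded against its threshold gives Arden 8, Brisco 8, Carrow 2, Dorne 7, Eskel 8, Farrow 4, Galen 1 (total 38).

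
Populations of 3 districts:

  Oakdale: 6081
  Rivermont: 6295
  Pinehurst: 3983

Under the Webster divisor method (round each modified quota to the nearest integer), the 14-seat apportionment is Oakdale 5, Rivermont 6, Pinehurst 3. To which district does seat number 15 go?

Pinehurst

Priority for the next seat is population ÷ (current seats + 0.5).
Priorities: Oakdale 1105.636, Rivermont 968.462, Pinehurst 1138.000.
Highest priority: Pinehurst.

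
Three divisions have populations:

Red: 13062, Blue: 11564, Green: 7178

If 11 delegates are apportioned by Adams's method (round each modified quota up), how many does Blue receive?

4

Standard divisor 31804/11 ≈ 2891.273; standard quotas: Red 4.518, Blue 4.000, Green 2.483.
Rounding up gives 5, 4, 3 = 12 seats, so the divisor must be adjusted.
With modified divisor 3400: modified quotas Red 3.842, Blue 3.401, Green 2.111.
Rounding up: Red 4, Blue 4, Green 3 (total 11).
Blue receives 4.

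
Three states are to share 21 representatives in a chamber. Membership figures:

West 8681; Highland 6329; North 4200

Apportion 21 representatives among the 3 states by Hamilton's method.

West 9, Highland 7, North 5

The standard divisor is 19210/21 ≈ 914.762.
Standard quotas: West 9.4899, Highland 6.9187, North 4.5914.
Lower quotas: West 9, Highland 6, North 4 (sum 19, leaving 2 seats).
Remainders in descending order: Highland 0.9187, North 0.5914, West 0.4899.
Largest remainders: Highland, North receive the extra seats.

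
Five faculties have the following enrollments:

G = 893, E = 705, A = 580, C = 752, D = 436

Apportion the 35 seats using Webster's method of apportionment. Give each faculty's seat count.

Standard divisor 3366/35 ≈ 96.171; standard quotas: G 9.286, E 7.331, A 6.031, C 7.819, D 4.534.
Rounding to the nearest integer gives G 9, E 7, A 6, C 8, D 5 — total 35, matching the house size, so no adjustment is needed.

G 9, E 7, A 6, C 8, D 5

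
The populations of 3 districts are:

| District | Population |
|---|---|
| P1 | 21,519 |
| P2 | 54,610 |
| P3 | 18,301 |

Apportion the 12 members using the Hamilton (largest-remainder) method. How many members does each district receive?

P1=3, P2=7, P3=2

The standard divisor is 94430/12 ≈ 7869.167.
Standard quotas: P1 2.7346, P2 6.9397, P3 2.3257.
Lower quotas: P1 2, P2 6, P3 2 (sum 10, leaving 2 seats).
Remainders in descending order: P2 0.9397, P1 0.7346, P3 0.3257.
Largest remainders: P2, P1 receive the extra seats.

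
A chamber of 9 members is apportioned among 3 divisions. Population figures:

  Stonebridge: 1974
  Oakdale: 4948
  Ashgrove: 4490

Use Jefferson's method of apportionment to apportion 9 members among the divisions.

Stonebridge 1, Oakdale 4, Ashgrove 4

Standard divisor 11412/9 ≈ 1268; standard quotas: Stonebridge 1.557, Oakdale 3.902, Ashgrove 3.541.
Rounding down gives 1, 3, 3 = 7 seats, so the divisor must be adjusted.
With modified divisor 1100: modified quotas Stonebridge 1.795, Oakdale 4.498, Ashgrove 4.082.
Rounding down: Stonebridge 1, Oakdale 4, Ashgrove 4 (total 9).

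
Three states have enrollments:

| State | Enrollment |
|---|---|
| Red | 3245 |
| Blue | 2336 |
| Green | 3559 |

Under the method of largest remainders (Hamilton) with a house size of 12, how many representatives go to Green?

5

Standard divisor: 9140 ÷ 12 ≈ 761.667.
Standard quotas: Red 4.260, Blue 3.067, Green 4.673.
Lower quotas: Red 4, Blue 3, Green 4 (sum 11, leaving 1 seat).
Remainders in descending order: Green 0.673, Red 0.260, Blue 0.067.
The surplus seat goes to Green.
Green receives 5.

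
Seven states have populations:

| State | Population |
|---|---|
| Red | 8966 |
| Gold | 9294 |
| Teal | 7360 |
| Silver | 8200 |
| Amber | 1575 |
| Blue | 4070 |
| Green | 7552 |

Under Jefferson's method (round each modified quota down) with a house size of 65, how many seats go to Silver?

11

Standard divisor 47017/65 ≈ 723.338; standard quotas: Red 12.395, Gold 12.849, Teal 10.175, Silver 11.336, Amber 2.177, Blue 5.627, Green 10.440.
Rounding down gives 12, 12, 10, 11, 2, 5, 10 = 62 seats, so the divisor must be adjusted.
With modified divisor 685: modified quotas Red 13.089, Gold 13.568, Teal 10.745, Silver 11.971, Amber 2.299, Blue 5.942, Green 11.025.
Rounding down: Red 13, Gold 13, Teal 10, Silver 11, Amber 2, Blue 5, Green 11 (total 65).
Silver receives 11.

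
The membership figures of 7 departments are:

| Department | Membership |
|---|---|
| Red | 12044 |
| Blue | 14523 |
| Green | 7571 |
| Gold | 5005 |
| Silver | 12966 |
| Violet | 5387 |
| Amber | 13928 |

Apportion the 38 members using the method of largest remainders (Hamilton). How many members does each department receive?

Red: 6, Blue: 8, Green: 4, Gold: 3, Silver: 7, Violet: 3, Amber: 7

Standard divisor: 71424 ÷ 38 ≈ 1879.579.
Standard quotas: Red 6.4078, Blue 7.7267, Green 4.0280, Gold 2.6628, Silver 6.8984, Violet 2.8661, Amber 7.4102.
Lower quotas: Red 6, Blue 7, Green 4, Gold 2, Silver 6, Violet 2, Amber 7 (sum 34, leaving 4 seats).
Remainders in descending order: Silver 0.8984, Violet 0.8661, Blue 0.7267, Gold 0.6628, Amber 0.4102, Red 0.4078, Green 0.0280.
Largest remainders: Silver, Violet, Blue, Gold receive the extra seats.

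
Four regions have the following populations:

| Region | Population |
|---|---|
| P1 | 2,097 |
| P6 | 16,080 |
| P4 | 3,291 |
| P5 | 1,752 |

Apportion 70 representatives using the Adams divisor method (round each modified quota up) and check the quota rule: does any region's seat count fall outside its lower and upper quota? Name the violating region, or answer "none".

P6

Standard quotas: P1 6.322, P6 48.475, P4 9.921, P5 5.282.
Adams allocation: P1 7, P6 47, P4 10, P5 6.
P6 has quota 48.475 (lower 48, upper 49) but receives 47 — outside the quota interval.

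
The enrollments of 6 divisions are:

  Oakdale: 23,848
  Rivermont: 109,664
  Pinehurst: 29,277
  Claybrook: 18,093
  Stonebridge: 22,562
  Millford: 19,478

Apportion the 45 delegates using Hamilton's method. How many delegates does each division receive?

Oakdale: 5; Rivermont: 22; Pinehurst: 6; Claybrook: 4; Stonebridge: 4; Millford: 4

The standard divisor is 222922/45 ≈ 4953.822.
Standard quotas: Oakdale 4.8141, Rivermont 22.1372, Pinehurst 5.9100, Claybrook 3.6523, Stonebridge 4.5545, Millford 3.9319.
Lower quotas: Oakdale 4, Rivermont 22, Pinehurst 5, Claybrook 3, Stonebridge 4, Millford 3 (sum 41, leaving 4 seats).
Remainders in descending order: Millford 0.9319, Pinehurst 0.9100, Oakdale 0.8141, Claybrook 0.6523, Stonebridge 0.5545, Rivermont 0.1372.
The surplus seats go to Millford, Pinehurst, Oakdale, Claybrook.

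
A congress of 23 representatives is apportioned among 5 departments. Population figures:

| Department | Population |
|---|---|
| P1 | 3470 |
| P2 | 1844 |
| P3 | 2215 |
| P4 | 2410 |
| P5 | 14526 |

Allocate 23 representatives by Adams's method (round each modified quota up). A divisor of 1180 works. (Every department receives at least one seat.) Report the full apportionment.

P1: 3, P2: 2, P3: 2, P4: 3, P5: 13

With modified divisor 1180: modified quotas P1 2.941, P2 1.563, P3 1.877, P4 2.042, P5 12.310.
Rounding up: P1 3, P2 2, P3 2, P4 3, P5 13 (total 23).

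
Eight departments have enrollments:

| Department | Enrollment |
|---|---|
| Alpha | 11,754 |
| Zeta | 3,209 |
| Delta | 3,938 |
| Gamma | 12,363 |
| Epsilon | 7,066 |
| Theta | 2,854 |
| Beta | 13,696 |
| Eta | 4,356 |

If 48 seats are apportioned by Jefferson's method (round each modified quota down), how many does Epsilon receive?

Standard divisor 59236/48 ≈ 1234.083; standard quotas: Alpha 9.524, Zeta 2.600, Delta 3.191, Gamma 10.018, Epsilon 5.726, Theta 2.313, Beta 11.098, Eta 3.530.
Rounding down gives 9, 2, 3, 10, 5, 2, 11, 3 = 45 seats, so the divisor must be adjusted.
With modified divisor 1130: modified quotas Alpha 10.402, Zeta 2.840, Delta 3.485, Gamma 10.941, Epsilon 6.253, Theta 2.526, Beta 12.120, Eta 3.855.
Rounding down: Alpha 10, Zeta 2, Delta 3, Gamma 10, Epsilon 6, Theta 2, Beta 12, Eta 3 (total 48).
Epsilon receives 6.

6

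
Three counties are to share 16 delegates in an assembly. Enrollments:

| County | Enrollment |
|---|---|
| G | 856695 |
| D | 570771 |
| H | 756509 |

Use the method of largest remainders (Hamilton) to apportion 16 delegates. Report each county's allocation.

G: 6, D: 4, H: 6

Standard divisor: 2183975 ÷ 16 ≈ 136498.438.
Standard quotas: G 6.2762, D 4.1815, H 5.5423.
Lower quotas: G 6, D 4, H 5 (sum 15, leaving 1 seat).
Remainders in descending order: H 0.5423, G 0.2762, D 0.1815.
The surplus seat goes to H.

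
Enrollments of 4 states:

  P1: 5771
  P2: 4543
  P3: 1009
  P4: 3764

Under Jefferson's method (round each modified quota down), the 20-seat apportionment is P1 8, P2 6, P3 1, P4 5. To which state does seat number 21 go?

P2

Priority for the next seat is population ÷ (current seats + 1).
Priorities: P1 641.222, P2 649.000, P3 504.500, P4 627.333.
Highest priority: P2.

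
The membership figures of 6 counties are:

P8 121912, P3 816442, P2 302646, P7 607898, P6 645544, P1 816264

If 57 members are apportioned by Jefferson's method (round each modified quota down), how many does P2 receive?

5

Standard divisor 3310706/57 ≈ 58082.561; standard quotas: P8 2.099, P3 14.057, P2 5.211, P7 10.466, P6 11.114, P1 14.054.
Rounding down gives 2, 14, 5, 10, 11, 14 = 56 seats, so the divisor must be adjusted.
With modified divisor 54800: modified quotas P8 2.225, P3 14.899, P2 5.523, P7 11.093, P6 11.780, P1 14.895.
Rounding down: P8 2, P3 14, P2 5, P7 11, P6 11, P1 14 (total 57).
P2 receives 5.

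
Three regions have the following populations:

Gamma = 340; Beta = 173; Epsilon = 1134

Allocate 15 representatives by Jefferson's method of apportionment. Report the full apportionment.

Gamma=3, Beta=1, Epsilon=11

Standard divisor 1647/15 ≈ 109.8; standard quotas: Gamma 3.097, Beta 1.576, Epsilon 10.328.
Rounding down gives 3, 1, 10 = 14 seats, so the divisor must be adjusted.
With modified divisor 100: modified quotas Gamma 3.400, Beta 1.730, Epsilon 11.340.
Rounding down: Gamma 3, Beta 1, Epsilon 11 (total 15).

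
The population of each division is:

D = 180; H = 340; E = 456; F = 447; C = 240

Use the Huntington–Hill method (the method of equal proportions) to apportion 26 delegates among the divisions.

With divisor 66: modified quotas D 2.727, H 5.152, E 6.909, F 6.773, C 3.636.
Geometric-mean thresholds: D √(2·3)=2.449, H √(5·6)=5.477, E √(6·7)=6.481, F √(6·7)=6.481, C √(3·4)=3.464.
Each quota rounded against its threshold gives D 3, H 5, E 7, F 7, C 4 (total 26).

D: 3, H: 5, E: 7, F: 7, C: 4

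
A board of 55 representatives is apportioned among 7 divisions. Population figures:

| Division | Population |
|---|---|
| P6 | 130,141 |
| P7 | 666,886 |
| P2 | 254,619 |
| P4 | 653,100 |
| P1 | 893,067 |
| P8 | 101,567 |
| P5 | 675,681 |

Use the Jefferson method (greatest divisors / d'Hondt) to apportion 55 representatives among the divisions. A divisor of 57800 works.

With modified divisor 57800: modified quotas P6 2.252, P7 11.538, P2 4.405, P4 11.299, P1 15.451, P8 1.757, P5 11.690.
Rounding down: P6 2, P7 11, P2 4, P4 11, P1 15, P8 1, P5 11 (total 55).

P6 2, P7 11, P2 4, P4 11, P1 15, P8 1, P5 11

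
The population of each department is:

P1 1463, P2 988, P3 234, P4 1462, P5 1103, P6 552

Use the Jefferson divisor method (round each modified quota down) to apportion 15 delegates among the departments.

Standard divisor 5802/15 ≈ 386.8; standard quotas: P1 3.782, P2 2.554, P3 0.605, P4 3.780, P5 2.852, P6 1.427.
Rounding down gives 3, 2, 0, 3, 2, 1 = 11 seats, so the divisor must be adjusted.
With modified divisor 300: modified quotas P1 4.877, P2 3.293, P3 0.780, P4 4.873, P5 3.677, P6 1.840.
Rounding down: P1 4, P2 3, P3 0, P4 4, P5 3, P6 1 (total 15).

P1 4, P2 3, P3 0, P4 4, P5 3, P6 1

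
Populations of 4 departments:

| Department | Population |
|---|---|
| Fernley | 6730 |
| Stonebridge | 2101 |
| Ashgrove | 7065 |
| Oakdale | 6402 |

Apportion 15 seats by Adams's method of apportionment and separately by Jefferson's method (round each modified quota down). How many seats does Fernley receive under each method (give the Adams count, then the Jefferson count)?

4 and 5

Adams: Fernley 4, Stonebridge 2, Ashgrove 5, Oakdale 4.
Jefferson: Fernley 5, Stonebridge 1, Ashgrove 5, Oakdale 4.
Fernley gets 4 under Adams and 5 under Jefferson.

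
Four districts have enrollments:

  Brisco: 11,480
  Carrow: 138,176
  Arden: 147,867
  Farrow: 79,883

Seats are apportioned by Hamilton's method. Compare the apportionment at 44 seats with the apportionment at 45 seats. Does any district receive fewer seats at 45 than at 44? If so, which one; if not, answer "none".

At 44 seats: Brisco 2, Carrow 16, Arden 17, Farrow 9.
At 45 seats: Brisco 1, Carrow 16, Arden 18, Farrow 10.
Brisco drops from 2 to 1.

Brisco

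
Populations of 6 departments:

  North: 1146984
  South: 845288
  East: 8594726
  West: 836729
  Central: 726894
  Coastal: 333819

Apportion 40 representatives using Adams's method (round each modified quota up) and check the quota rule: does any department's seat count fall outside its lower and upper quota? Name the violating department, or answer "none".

East

Standard quotas: North 3.675, South 2.708, East 27.537, West 2.681, Central 2.329, Coastal 1.070.
Adams allocation: North 4, South 3, East 26, West 3, Central 3, Coastal 1.
East has quota 27.537 (lower 27, upper 28) but receives 26 — outside the quota interval.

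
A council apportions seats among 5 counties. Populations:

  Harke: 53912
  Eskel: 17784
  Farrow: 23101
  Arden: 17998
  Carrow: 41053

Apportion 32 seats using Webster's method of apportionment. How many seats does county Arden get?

4

Standard divisor 153848/32 ≈ 4807.75; standard quotas: Harke 11.214, Eskel 3.699, Farrow 4.805, Arden 3.744, Carrow 8.539.
Rounding to the nearest integer gives 11, 4, 5, 4, 9 = 33 seats, so the divisor must be adjusted.
With modified divisor 5000: modified quotas Harke 10.782, Eskel 3.557, Farrow 4.620, Arden 3.600, Carrow 8.211.
Rounding to the nearest integer: Harke 11, Eskel 4, Farrow 5, Arden 4, Carrow 8 (total 32).
Arden receives 4.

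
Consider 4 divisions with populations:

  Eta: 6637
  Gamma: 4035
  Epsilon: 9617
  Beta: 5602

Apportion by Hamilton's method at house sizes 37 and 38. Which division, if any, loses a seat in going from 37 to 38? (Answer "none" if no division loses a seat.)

At 37 seats: Eta 9, Gamma 6, Epsilon 14, Beta 8.
At 38 seats: Eta 10, Gamma 6, Epsilon 14, Beta 8.
No division's allocation decreased.

none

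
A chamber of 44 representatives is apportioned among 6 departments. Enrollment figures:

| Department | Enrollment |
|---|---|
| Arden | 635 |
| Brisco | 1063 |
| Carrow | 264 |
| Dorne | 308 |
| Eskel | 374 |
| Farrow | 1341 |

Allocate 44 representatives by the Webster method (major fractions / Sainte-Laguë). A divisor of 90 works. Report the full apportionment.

Arden=7, Brisco=12, Carrow=3, Dorne=3, Eskel=4, Farrow=15

With modified divisor 90: modified quotas Arden 7.056, Brisco 11.811, Carrow 2.933, Dorne 3.422, Eskel 4.156, Farrow 14.900.
Rounding to the nearest integer: Arden 7, Brisco 12, Carrow 3, Dorne 3, Eskel 4, Farrow 15 (total 44).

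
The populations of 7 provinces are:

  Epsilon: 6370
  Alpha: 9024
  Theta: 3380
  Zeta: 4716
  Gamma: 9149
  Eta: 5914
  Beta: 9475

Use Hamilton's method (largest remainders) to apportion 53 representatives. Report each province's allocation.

Standard divisor: 48028 ÷ 53 ≈ 906.189.
Standard quotas: Epsilon 7.0294, Alpha 9.9582, Theta 3.7299, Zeta 5.2042, Gamma 10.0961, Eta 6.5262, Beta 10.4559.
Lower quotas: Epsilon 7, Alpha 9, Theta 3, Zeta 5, Gamma 10, Eta 6, Beta 10 (sum 50, leaving 3 seats).
Remainders in descending order: Alpha 0.9582, Theta 0.7299, Eta 0.5262, Beta 0.4559, Zeta 0.2042, Gamma 0.0961, Epsilon 0.0294.
Largest remainders: Alpha, Theta, Eta receive the extra seats.

Epsilon 7, Alpha 10, Theta 4, Zeta 5, Gamma 10, Eta 7, Beta 10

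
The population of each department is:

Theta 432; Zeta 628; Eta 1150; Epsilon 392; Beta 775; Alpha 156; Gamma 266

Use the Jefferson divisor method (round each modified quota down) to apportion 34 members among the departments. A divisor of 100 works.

With modified divisor 100: modified quotas Theta 4.320, Zeta 6.280, Eta 11.500, Epsilon 3.920, Beta 7.750, Alpha 1.560, Gamma 2.660.
Rounding down: Theta 4, Zeta 6, Eta 11, Epsilon 3, Beta 7, Alpha 1, Gamma 2 (total 34).

Theta 4, Zeta 6, Eta 11, Epsilon 3, Beta 7, Alpha 1, Gamma 2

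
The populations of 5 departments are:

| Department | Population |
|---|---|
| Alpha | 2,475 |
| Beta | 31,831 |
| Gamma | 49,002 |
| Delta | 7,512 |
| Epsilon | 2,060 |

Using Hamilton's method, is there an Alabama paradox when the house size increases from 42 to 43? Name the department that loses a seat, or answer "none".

Delta

At 42 seats: Alpha 1, Beta 14, Gamma 22, Delta 4, Epsilon 1.
At 43 seats: Alpha 1, Beta 15, Gamma 23, Delta 3, Epsilon 1.
Delta drops from 4 to 3.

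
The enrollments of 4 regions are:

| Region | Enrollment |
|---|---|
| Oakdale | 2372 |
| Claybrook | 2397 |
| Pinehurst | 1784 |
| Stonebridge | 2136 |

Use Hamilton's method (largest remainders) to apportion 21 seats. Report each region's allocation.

Oakdale=6, Claybrook=6, Pinehurst=4, Stonebridge=5

The standard divisor is 8689/21 ≈ 413.762.
Standard quotas: Oakdale 5.733, Claybrook 5.793, Pinehurst 4.312, Stonebridge 5.162.
Lower quotas: Oakdale 5, Claybrook 5, Pinehurst 4, Stonebridge 5 (sum 19, leaving 2 seats).
Remainders in descending order: Claybrook 0.793, Oakdale 0.733, Pinehurst 0.312, Stonebridge 0.162.
Largest remainders: Claybrook, Oakdale receive the extra seats.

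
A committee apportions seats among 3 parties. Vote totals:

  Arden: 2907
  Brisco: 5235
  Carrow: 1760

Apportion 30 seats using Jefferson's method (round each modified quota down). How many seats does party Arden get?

9

Standard divisor 9902/30 ≈ 330.067; standard quotas: Arden 8.807, Brisco 15.860, Carrow 5.332.
Rounding down gives 8, 15, 5 = 28 seats, so the divisor must be adjusted.
With modified divisor 320: modified quotas Arden 9.084, Brisco 16.359, Carrow 5.500.
Rounding down: Arden 9, Brisco 16, Carrow 5 (total 30).
Arden receives 9.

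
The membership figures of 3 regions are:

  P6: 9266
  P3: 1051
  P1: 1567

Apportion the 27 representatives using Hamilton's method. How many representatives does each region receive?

P6: 21; P3: 2; P1: 4

Standard divisor: 11884 ÷ 27 ≈ 440.148.
Standard quotas: P6 21.0520, P3 2.3878, P1 3.5602.
Lower quotas: P6 21, P3 2, P1 3 (sum 26, leaving 1 seat).
Remainders in descending order: P1 0.5602, P3 0.3878, P6 0.0520.
The surplus seat goes to P1.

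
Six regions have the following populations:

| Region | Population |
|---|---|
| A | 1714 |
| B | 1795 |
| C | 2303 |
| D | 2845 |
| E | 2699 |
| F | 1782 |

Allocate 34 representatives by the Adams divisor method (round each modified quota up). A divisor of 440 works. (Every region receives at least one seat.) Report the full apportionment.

With modified divisor 440: modified quotas A 3.895, B 4.080, C 5.234, D 6.466, E 6.134, F 4.050.
Rounding up: A 4, B 5, C 6, D 7, E 7, F 5 (total 34).

A 4, B 5, C 6, D 7, E 7, F 5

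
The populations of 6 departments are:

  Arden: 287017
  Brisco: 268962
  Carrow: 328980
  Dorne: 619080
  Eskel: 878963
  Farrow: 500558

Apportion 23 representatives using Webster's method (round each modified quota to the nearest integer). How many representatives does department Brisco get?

Standard divisor 2883560/23 ≈ 125372.174; standard quotas: Arden 2.289, Brisco 2.145, Carrow 2.624, Dorne 4.938, Eskel 7.011, Farrow 3.993.
Rounding to the nearest integer gives Arden 2, Brisco 2, Carrow 3, Dorne 5, Eskel 7, Farrow 4 — total 23, matching the house size, so no adjustment is needed.
Brisco receives 2.

2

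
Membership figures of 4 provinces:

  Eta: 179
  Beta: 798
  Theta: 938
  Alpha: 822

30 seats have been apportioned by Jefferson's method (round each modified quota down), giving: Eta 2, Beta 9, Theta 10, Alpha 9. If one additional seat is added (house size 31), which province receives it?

Theta

Priority for the next seat is population ÷ (current seats + 1).
Priorities: Eta 59.667, Beta 79.800, Theta 85.273, Alpha 82.200.
Highest priority: Theta.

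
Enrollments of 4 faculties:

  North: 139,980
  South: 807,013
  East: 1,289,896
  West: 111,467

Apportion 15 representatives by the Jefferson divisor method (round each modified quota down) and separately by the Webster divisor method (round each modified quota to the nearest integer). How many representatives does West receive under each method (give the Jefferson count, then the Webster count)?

Jefferson: North 1, South 5, East 9, West 0.
Webster: North 1, South 5, East 8, West 1.
West gets 0 under Jefferson and 1 under Webster.

0 and 1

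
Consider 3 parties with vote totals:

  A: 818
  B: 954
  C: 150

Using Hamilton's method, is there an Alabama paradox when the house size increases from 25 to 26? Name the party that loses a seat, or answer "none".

none

At 25 seats: A 11, B 12, C 2.
At 26 seats: A 11, B 13, C 2.
No party's allocation decreased.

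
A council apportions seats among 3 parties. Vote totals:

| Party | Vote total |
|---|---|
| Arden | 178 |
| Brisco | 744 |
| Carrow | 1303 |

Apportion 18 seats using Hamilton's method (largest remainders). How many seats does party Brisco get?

6

The standard divisor is 2225/18 ≈ 123.611.
Standard quotas: Arden 1.440, Brisco 6.019, Carrow 10.541.
Lower quotas: Arden 1, Brisco 6, Carrow 10 (sum 17, leaving 1 seat).
Remainders in descending order: Carrow 0.541, Arden 0.440, Brisco 0.019.
The surplus seat goes to Carrow.
Brisco receives 6.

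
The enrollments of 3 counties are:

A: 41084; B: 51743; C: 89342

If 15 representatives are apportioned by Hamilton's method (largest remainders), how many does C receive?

7

Total 182169; standard divisor 182169/15 ≈ 12144.6.
Standard quotas: A 3.3829, B 4.2606, C 7.3565.
Lower quotas: A 3, B 4, C 7 (sum 14, leaving 1 seat).
Remainders in descending order: A 0.3829, C 0.3565, B 0.2606.
The surplus seat goes to A.
C receives 7.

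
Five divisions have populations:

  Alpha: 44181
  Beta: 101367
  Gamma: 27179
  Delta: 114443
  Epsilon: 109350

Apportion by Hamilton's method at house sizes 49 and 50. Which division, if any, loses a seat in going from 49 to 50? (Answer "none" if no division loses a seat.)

At 49 seats: Alpha 5, Beta 13, Gamma 3, Delta 14, Epsilon 14.
At 50 seats: Alpha 6, Beta 13, Gamma 3, Delta 14, Epsilon 14.
No division's allocation decreased.

none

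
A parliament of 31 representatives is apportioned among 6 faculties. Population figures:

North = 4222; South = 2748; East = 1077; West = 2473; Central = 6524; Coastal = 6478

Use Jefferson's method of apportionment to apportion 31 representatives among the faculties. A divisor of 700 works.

North 6, South 3, East 1, West 3, Central 9, Coastal 9

With modified divisor 700: modified quotas North 6.031, South 3.926, East 1.539, West 3.533, Central 9.320, Coastal 9.254.
Rounding down: North 6, South 3, East 1, West 3, Central 9, Coastal 9 (total 31).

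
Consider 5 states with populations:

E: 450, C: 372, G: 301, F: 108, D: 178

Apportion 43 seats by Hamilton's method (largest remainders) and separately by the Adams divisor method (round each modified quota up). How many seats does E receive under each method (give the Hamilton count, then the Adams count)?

Hamilton: E 14, C 11, G 9, F 3, D 6.
Adams: E 13, C 11, G 9, F 4, D 6.
E gets 14 under Hamilton and 13 under Adams.

14 and 13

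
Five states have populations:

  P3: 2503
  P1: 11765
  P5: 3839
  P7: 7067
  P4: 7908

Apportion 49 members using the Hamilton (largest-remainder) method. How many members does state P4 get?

12

The standard divisor is 33082/49 ≈ 675.143.
Standard quotas: P3 3.7074, P1 17.4259, P5 5.6862, P7 10.4674, P4 11.7131.
Lower quotas: P3 3, P1 17, P5 5, P7 10, P4 11 (sum 46, leaving 3 seats).
Remainders in descending order: P4 0.7131, P3 0.7074, P5 0.6862, P7 0.4674, P1 0.4259.
The surplus seats go to P4, P3, P5.
P4 receives 12.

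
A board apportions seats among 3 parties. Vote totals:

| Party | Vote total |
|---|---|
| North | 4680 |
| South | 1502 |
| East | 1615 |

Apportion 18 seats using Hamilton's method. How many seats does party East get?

4

The standard divisor is 7797/18 ≈ 433.167.
Standard quotas: North 10.804, South 3.467, East 3.728.
Lower quotas: North 10, South 3, East 3 (sum 16, leaving 2 seats).
Remainders in descending order: North 0.804, East 0.728, South 0.467.
Largest remainders: North, East receive the extra seats.
East receives 4.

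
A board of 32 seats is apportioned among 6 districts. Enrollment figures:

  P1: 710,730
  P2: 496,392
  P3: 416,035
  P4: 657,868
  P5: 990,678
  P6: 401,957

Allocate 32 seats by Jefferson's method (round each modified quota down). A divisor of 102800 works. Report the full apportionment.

P1=6, P2=4, P3=4, P4=6, P5=9, P6=3

With modified divisor 102800: modified quotas P1 6.914, P2 4.829, P3 4.047, P4 6.399, P5 9.637, P6 3.910.
Rounding down: P1 6, P2 4, P3 4, P4 6, P5 9, P6 3 (total 32).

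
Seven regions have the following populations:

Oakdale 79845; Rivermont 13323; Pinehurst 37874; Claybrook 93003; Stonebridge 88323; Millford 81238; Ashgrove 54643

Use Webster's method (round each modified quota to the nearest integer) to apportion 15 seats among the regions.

Oakdale 3; Rivermont 0; Pinehurst 1; Claybrook 3; Stonebridge 3; Millford 3; Ashgrove 2

Standard divisor 448249/15 ≈ 29883.267; standard quotas: Oakdale 2.672, Rivermont 0.446, Pinehurst 1.267, Claybrook 3.112, Stonebridge 2.956, Millford 2.719, Ashgrove 1.829.
Rounding to the nearest integer gives Oakdale 3, Rivermont 0, Pinehurst 1, Claybrook 3, Stonebridge 3, Millford 3, Ashgrove 2 — total 15, matching the house size, so no adjustment is needed.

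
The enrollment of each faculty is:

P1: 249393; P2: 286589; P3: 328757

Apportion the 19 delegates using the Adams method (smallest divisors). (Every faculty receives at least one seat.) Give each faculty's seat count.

P1: 6, P2: 6, P3: 7

Standard divisor 864739/19 ≈ 45512.579; standard quotas: P1 5.480, P2 6.297, P3 7.223.
Rounding up gives 6, 7, 8 = 21 seats, so the divisor must be adjusted.
With modified divisor 48800: modified quotas P1 5.111, P2 5.873, P3 6.737.
Rounding up: P1 6, P2 6, P3 7 (total 19).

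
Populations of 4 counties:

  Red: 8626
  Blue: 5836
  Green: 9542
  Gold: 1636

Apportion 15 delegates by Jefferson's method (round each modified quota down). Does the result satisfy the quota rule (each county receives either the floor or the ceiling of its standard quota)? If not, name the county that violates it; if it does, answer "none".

none

Standard quotas: Red 5.046, Blue 3.414, Green 5.582, Gold 0.957.
Jefferson allocation: Red 5, Blue 3, Green 6, Gold 1.
Every allocation lies between the lower and upper quota.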